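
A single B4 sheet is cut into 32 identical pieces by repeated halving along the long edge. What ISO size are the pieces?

B9

32 = 2^5, so 5 halving steps.
B4 → B5 → … → B9 after 5 steps.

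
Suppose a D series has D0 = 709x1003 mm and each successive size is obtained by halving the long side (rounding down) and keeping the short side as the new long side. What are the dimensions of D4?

177 × 250 mm

D1: ⌊1003/2⌋ × 709 = 501 × 709 mm
D2: ⌊709/2⌋ × 501 = 354 × 501 mm
D3: ⌊501/2⌋ × 354 = 250 × 354 mm
D4: ⌊354/2⌋ × 250 = 177 × 250 mm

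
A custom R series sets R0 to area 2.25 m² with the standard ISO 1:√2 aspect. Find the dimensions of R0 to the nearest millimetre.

Let the short side be w mm. Then w · w√2 = 2.25 m² = 2,250,000 mm².
w² = 2,250,000/√2, so w ≈ 1261.3 mm; long side = w√2 ≈ 1783.8 mm.

1261 × 1784 mm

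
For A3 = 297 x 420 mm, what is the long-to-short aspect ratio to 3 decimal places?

1.414

420 / 297 = 1.414
Matches √2 ≈ 1.414 — the ISO 216 defining ratio.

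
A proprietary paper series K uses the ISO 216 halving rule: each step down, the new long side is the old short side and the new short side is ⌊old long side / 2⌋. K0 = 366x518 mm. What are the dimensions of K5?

64 × 91 mm

K1: ⌊518/2⌋ × 366 = 259 × 366 mm
K2: ⌊366/2⌋ × 259 = 183 × 259 mm
K3: ⌊259/2⌋ × 183 = 129 × 183 mm
K4: ⌊183/2⌋ × 129 = 91 × 129 mm
K5: ⌊129/2⌋ × 91 = 64 × 91 mm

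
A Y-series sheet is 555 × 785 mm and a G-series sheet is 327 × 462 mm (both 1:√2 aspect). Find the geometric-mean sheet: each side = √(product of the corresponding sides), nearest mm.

426 × 602 mm

Short side: √(555 · 327) = √181485 ≈ 426.0 → 426 mm
Long side: √(785 · 462) = √362670 ≈ 602.2 → 602 mm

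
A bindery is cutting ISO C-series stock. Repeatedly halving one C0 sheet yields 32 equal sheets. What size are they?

32 = 2^5, so 5 halving steps.
C0 → C1 → … → C5 after 5 steps.

C5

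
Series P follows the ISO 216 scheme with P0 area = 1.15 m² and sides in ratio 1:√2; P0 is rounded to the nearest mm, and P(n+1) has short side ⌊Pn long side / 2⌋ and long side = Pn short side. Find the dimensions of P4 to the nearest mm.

Let P0's short side be w mm. w · w√2 = 1.15 m² = 1,150,000 mm², so w ≈ 901.8 mm and w√2 ≈ 1275.3 mm → P0 = 902 × 1275 mm.
P1: ⌊1275/2⌋ × 902 = 637 × 902 mm
P2: ⌊902/2⌋ × 637 = 451 × 637 mm
P3: ⌊637/2⌋ × 451 = 318 × 451 mm
P4: ⌊451/2⌋ × 318 = 225 × 318 mm

225 × 318 mm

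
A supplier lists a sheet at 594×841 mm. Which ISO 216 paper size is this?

Aspect ratio 841/594 ≈ 1.416 — close to the ISO √2 ≈ 1.414.
In the A-series (A0 area = 1 m²): A1 = 594 × 841 mm.

A1 (594 × 841 mm)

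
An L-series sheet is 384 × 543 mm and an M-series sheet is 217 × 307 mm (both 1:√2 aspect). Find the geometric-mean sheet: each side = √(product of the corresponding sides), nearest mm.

Short side: √(384 · 217) = √83328 ≈ 288.7 → 289 mm
Long side: √(543 · 307) = √166701 ≈ 408.3 → 408 mm

289 × 408 mm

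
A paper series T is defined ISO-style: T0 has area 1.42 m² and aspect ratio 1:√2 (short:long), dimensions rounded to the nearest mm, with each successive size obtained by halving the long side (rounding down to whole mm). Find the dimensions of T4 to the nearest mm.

250 × 354 mm

Let T0's short side be w mm. w · w√2 = 1.42 m² = 1,420,000 mm², so w ≈ 1002.0 mm and w√2 ≈ 1417.1 mm → T0 = 1002 × 1417 mm.
T1: ⌊1417/2⌋ × 1002 = 708 × 1002 mm
T2: ⌊1002/2⌋ × 708 = 501 × 708 mm
T3: ⌊708/2⌋ × 501 = 354 × 501 mm
T4: ⌊501/2⌋ × 354 = 250 × 354 mm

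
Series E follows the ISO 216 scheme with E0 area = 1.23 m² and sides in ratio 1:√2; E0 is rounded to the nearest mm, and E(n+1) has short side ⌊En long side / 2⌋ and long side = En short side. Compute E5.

164 × 233 mm

Let E0's short side be w mm. w · w√2 = 1.23 m² = 1,230,000 mm², so w ≈ 932.6 mm and w√2 ≈ 1318.9 mm → E0 = 933 × 1319 mm.
E1: ⌊1319/2⌋ × 933 = 659 × 933 mm
E2: ⌊933/2⌋ × 659 = 466 × 659 mm
E3: ⌊659/2⌋ × 466 = 329 × 466 mm
E4: ⌊466/2⌋ × 329 = 233 × 329 mm
E5: ⌊329/2⌋ × 233 = 164 × 233 mm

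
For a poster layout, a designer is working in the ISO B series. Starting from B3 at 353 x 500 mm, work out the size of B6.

125 × 176 mm

B4: ⌊500/2⌋ × 353 = 250 × 353 mm
B5: ⌊353/2⌋ × 250 = 176 × 250 mm
B6: ⌊250/2⌋ × 176 = 125 × 176 mm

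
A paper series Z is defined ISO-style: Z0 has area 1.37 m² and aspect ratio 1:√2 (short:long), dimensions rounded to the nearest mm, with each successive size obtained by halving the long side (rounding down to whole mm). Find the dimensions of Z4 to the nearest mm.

Let Z0's short side be w mm. w · w√2 = 1.37 m² = 1,370,000 mm², so w ≈ 984.2 mm and w√2 ≈ 1391.9 mm → Z0 = 984 × 1392 mm.
Z1: ⌊1392/2⌋ × 984 = 696 × 984 mm
Z2: ⌊984/2⌋ × 696 = 492 × 696 mm
Z3: ⌊696/2⌋ × 492 = 348 × 492 mm
Z4: ⌊492/2⌋ × 348 = 246 × 348 mm

246 × 348 mm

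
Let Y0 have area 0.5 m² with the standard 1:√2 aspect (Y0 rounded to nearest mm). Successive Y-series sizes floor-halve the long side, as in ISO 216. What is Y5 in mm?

105 × 148 mm

Let Y0's short side be w mm. w · w√2 = 0.5 m² = 500,000 mm², so w ≈ 594.6 mm and w√2 ≈ 840.9 mm → Y0 = 595 × 841 mm.
Y1: ⌊841/2⌋ × 595 = 420 × 595 mm
Y2: ⌊595/2⌋ × 420 = 297 × 420 mm
Y3: ⌊420/2⌋ × 297 = 210 × 297 mm
Y4: ⌊297/2⌋ × 210 = 148 × 210 mm
Y5: ⌊210/2⌋ × 148 = 105 × 148 mm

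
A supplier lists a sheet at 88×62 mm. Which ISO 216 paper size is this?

B8 (62 × 88 mm)

Aspect ratio 88/62 ≈ 1.419 — close to the ISO √2 ≈ 1.414.
In the B-series (B0 = 1000 × 1414 mm): B8 = 62 × 88 mm.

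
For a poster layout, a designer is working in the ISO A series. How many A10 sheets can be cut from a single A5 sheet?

32

A5 = 148 × 210 mm; A10 = 26 × 37 mm.
Each halving step doubles the count; 5 steps from A5 to A10.
2^5 = 32.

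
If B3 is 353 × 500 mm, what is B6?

B4: ⌊500/2⌋ × 353 = 250 × 353 mm
B5: ⌊353/2⌋ × 250 = 176 × 250 mm
B6: ⌊250/2⌋ × 176 = 125 × 176 mm

125 × 176 mm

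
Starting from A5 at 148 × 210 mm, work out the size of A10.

A6: ⌊210/2⌋ × 148 = 105 × 148 mm
A7: ⌊148/2⌋ × 105 = 74 × 105 mm
A8: ⌊105/2⌋ × 74 = 52 × 74 mm
A9: ⌊74/2⌋ × 52 = 37 × 52 mm
A10: ⌊52/2⌋ × 37 = 26 × 37 mm

26 × 37 mm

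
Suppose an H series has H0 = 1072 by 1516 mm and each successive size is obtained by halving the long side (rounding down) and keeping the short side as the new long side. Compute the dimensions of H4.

268 × 379 mm

H1: ⌊1516/2⌋ × 1072 = 758 × 1072 mm
H2: ⌊1072/2⌋ × 758 = 536 × 758 mm
H3: ⌊758/2⌋ × 536 = 379 × 536 mm
H4: ⌊536/2⌋ × 379 = 268 × 379 mm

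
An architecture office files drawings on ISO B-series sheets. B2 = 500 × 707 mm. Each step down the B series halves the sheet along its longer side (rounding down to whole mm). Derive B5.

176 × 250 mm

B3: ⌊707/2⌋ × 500 = 353 × 500 mm
B4: ⌊500/2⌋ × 353 = 250 × 353 mm
B5: ⌊353/2⌋ × 250 = 176 × 250 mm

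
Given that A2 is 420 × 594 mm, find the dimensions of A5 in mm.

148 × 210 mm

A3: ⌊594/2⌋ × 420 = 297 × 420 mm
A4: ⌊420/2⌋ × 297 = 210 × 297 mm
A5: ⌊297/2⌋ × 210 = 148 × 210 mm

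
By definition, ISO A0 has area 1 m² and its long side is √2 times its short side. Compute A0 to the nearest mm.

Let the short side be w mm. Then the long side is w√2 and w · w√2 = 10⁶ mm².
w² = 10⁶/√2, so w = 1000 / 2^(1/4) ≈ 840.9 mm; long side = 1000 · 2^(1/4) ≈ 1189.2 mm.

841 × 1189 mm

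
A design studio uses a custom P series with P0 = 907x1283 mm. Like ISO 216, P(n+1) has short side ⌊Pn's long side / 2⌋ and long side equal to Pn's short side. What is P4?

226 × 320 mm

P1: ⌊1283/2⌋ × 907 = 641 × 907 mm
P2: ⌊907/2⌋ × 641 = 453 × 641 mm
P3: ⌊641/2⌋ × 453 = 320 × 453 mm
P4: ⌊453/2⌋ × 320 = 226 × 320 mm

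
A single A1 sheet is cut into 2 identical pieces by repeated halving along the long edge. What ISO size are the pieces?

2 = 2^1, so 1 halving step.
A1 → A2 → … → A2 after 1 step.

A2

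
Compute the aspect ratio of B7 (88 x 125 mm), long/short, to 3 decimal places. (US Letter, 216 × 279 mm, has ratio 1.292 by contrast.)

125 / 88 = 1.420
ISO 216 targets √2 ≈ 1.414; the +0.006 deviation is from mm rounding.

1.420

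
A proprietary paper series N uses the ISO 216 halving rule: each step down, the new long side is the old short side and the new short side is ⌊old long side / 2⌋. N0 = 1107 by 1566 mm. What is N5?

195 × 276 mm

N1: ⌊1566/2⌋ × 1107 = 783 × 1107 mm
N2: ⌊1107/2⌋ × 783 = 553 × 783 mm
N3: ⌊783/2⌋ × 553 = 391 × 553 mm
N4: ⌊553/2⌋ × 391 = 276 × 391 mm
N5: ⌊391/2⌋ × 276 = 195 × 276 mm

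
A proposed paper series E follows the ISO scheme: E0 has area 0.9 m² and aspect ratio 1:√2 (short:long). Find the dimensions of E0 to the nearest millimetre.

Let the short side be w mm. Then w · w√2 = 0.9 m² = 900,000 mm².
w² = 900,000/√2, so w ≈ 797.7 mm; long side = w√2 ≈ 1128.2 mm.

798 × 1128 mm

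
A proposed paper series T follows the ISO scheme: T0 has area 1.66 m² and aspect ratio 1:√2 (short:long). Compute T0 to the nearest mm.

1083 × 1532 mm

Let the short side be w mm. Then w · w√2 = 1.66 m² = 1,660,000 mm².
w² = 1,660,000/√2, so w ≈ 1083.4 mm; long side = w√2 ≈ 1532.2 mm.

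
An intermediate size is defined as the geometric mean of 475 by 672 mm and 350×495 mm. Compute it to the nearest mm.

408 × 577 mm

Short side: √(475 · 350) = √166250 ≈ 407.7 → 408 mm
Long side: √(672 · 495) = √332640 ≈ 576.7 → 577 mm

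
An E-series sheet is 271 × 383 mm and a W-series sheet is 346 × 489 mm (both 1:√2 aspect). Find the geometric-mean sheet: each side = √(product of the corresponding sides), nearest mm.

Short side: √(271 · 346) = √93766 ≈ 306.2 → 306 mm
Long side: √(383 · 489) = √187287 ≈ 432.8 → 433 mm

306 × 433 mm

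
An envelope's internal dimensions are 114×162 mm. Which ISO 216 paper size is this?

C6 (114 × 162 mm)

Aspect ratio 162/114 ≈ 1.421 — close to the ISO √2 ≈ 1.414.
In the C-series (envelope sizes, between A and B): C6 = 114 × 162 mm.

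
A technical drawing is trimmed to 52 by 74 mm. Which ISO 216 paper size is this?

Aspect ratio 74/52 ≈ 1.423 — close to the ISO √2 ≈ 1.414.
In the A-series (A0 area = 1 m²): A8 = 52 × 74 mm.

A8 (52 × 74 mm)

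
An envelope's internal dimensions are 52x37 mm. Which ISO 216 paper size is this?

Aspect ratio 52/37 ≈ 1.405 — close to the ISO √2 ≈ 1.414.
In the A-series (A0 area = 1 m²): A9 = 37 × 52 mm.

A9 (37 × 52 mm)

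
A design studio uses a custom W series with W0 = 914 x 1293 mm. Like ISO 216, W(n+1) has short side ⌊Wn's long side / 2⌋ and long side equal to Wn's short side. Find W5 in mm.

W1: ⌊1293/2⌋ × 914 = 646 × 914 mm
W2: ⌊914/2⌋ × 646 = 457 × 646 mm
W3: ⌊646/2⌋ × 457 = 323 × 457 mm
W4: ⌊457/2⌋ × 323 = 228 × 323 mm
W5: ⌊323/2⌋ × 228 = 161 × 228 mm

161 × 228 mm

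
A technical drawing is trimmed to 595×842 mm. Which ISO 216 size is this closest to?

A1 (594 × 841 mm)

Aspect ratio 842/595 ≈ 1.415 — close to the ISO √2 ≈ 1.414.
In the A-series (A0 area = 1 m²): A1 = 594 × 841 mm.
Off by 2 mm total — nearest standard size.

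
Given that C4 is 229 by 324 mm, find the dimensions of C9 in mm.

C5: ⌊324/2⌋ × 229 = 162 × 229 mm
C6: ⌊229/2⌋ × 162 = 114 × 162 mm
C7: ⌊162/2⌋ × 114 = 81 × 114 mm
C8: ⌊114/2⌋ × 81 = 57 × 81 mm
C9: ⌊81/2⌋ × 57 = 40 × 57 mm

40 × 57 mm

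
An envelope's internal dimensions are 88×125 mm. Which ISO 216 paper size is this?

B7 (88 × 125 mm)

Aspect ratio 125/88 ≈ 1.420 — close to the ISO √2 ≈ 1.414.
In the B-series (B0 = 1000 × 1414 mm): B7 = 88 × 125 mm.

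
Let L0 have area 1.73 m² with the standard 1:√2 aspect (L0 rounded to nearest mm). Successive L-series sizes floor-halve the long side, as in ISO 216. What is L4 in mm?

276 × 391 mm

Let L0's short side be w mm. w · w√2 = 1.73 m² = 1,730,000 mm², so w ≈ 1106.0 mm and w√2 ≈ 1564.2 mm → L0 = 1106 × 1564 mm.
L1: ⌊1564/2⌋ × 1106 = 782 × 1106 mm
L2: ⌊1106/2⌋ × 782 = 553 × 782 mm
L3: ⌊782/2⌋ × 553 = 391 × 553 mm
L4: ⌊553/2⌋ × 391 = 276 × 391 mm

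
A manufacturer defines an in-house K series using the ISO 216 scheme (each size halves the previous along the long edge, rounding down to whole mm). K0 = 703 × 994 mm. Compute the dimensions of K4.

K1: ⌊994/2⌋ × 703 = 497 × 703 mm
K2: ⌊703/2⌋ × 497 = 351 × 497 mm
K3: ⌊497/2⌋ × 351 = 248 × 351 mm
K4: ⌊351/2⌋ × 248 = 175 × 248 mm

175 × 248 mm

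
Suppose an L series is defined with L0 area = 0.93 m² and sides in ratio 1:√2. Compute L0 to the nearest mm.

Let the short side be w mm. Then w · w√2 = 0.93 m² = 930,000 mm².
w² = 930,000/√2, so w ≈ 810.9 mm; long side = w√2 ≈ 1146.8 mm.

811 × 1147 mm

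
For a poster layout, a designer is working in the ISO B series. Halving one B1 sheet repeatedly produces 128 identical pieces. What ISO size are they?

B8

128 = 2^7, so 7 halving steps.
B1 → B2 → … → B8 after 7 steps.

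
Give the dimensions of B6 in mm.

125 × 176 mm

B0 = 1000 × 1414 mm (B0 has a 1000 mm short side, aspect 1:√2).
B1: ⌊1414/2⌋ × 1000 = 707 × 1000 mm
B2: ⌊1000/2⌋ × 707 = 500 × 707 mm
B3: ⌊707/2⌋ × 500 = 353 × 500 mm
B4: ⌊500/2⌋ × 353 = 250 × 353 mm
B5: ⌊353/2⌋ × 250 = 176 × 250 mm
B6: ⌊250/2⌋ × 176 = 125 × 176 mm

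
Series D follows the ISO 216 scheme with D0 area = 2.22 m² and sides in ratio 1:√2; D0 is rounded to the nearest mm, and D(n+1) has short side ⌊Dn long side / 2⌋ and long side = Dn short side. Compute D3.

443 × 626 mm

Let D0's short side be w mm. w · w√2 = 2.22 m² = 2,220,000 mm², so w ≈ 1252.9 mm and w√2 ≈ 1771.9 mm → D0 = 1253 × 1772 mm.
D1: ⌊1772/2⌋ × 1253 = 886 × 1253 mm
D2: ⌊1253/2⌋ × 886 = 626 × 886 mm
D3: ⌊886/2⌋ × 626 = 443 × 626 mm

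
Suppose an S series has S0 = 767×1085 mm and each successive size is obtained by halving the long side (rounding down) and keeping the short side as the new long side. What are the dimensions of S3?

271 × 383 mm

S1: ⌊1085/2⌋ × 767 = 542 × 767 mm
S2: ⌊767/2⌋ × 542 = 383 × 542 mm
S3: ⌊542/2⌋ × 383 = 271 × 383 mm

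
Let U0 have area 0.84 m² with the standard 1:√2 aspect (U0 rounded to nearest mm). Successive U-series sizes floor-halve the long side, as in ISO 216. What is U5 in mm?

136 × 192 mm

Let U0's short side be w mm. w · w√2 = 0.84 m² = 840,000 mm², so w ≈ 770.7 mm and w√2 ≈ 1089.9 mm → U0 = 771 × 1090 mm.
U1: ⌊1090/2⌋ × 771 = 545 × 771 mm
U2: ⌊771/2⌋ × 545 = 385 × 545 mm
U3: ⌊545/2⌋ × 385 = 272 × 385 mm
U4: ⌊385/2⌋ × 272 = 192 × 272 mm
U5: ⌊272/2⌋ × 192 = 136 × 192 mm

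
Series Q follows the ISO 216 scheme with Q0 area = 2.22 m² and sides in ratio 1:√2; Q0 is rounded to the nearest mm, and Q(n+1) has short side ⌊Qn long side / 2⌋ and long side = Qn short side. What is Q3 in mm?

443 × 626 mm

Let Q0's short side be w mm. w · w√2 = 2.22 m² = 2,220,000 mm², so w ≈ 1252.9 mm and w√2 ≈ 1771.9 mm → Q0 = 1253 × 1772 mm.
Q1: ⌊1772/2⌋ × 1253 = 886 × 1253 mm
Q2: ⌊1253/2⌋ × 886 = 626 × 886 mm
Q3: ⌊886/2⌋ × 626 = 443 × 626 mm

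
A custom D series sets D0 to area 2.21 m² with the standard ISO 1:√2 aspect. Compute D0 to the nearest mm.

1250 × 1768 mm

Let the short side be w mm. Then w · w√2 = 2.21 m² = 2,210,000 mm².
w² = 2,210,000/√2, so w ≈ 1250.1 mm; long side = w√2 ≈ 1767.9 mm.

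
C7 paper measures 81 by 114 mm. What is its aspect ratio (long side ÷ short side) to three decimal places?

114 / 81 = 1.407
ISO 216 targets √2 ≈ 1.414; the -0.007 deviation is from mm rounding.

1.407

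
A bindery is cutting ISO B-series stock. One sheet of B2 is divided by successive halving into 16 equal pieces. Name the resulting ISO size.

B6

16 = 2^4, so 4 halving steps.
B2 → B3 → … → B6 after 4 steps.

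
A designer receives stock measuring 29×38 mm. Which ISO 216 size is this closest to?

C10 (28 × 40 mm)

Aspect ratio 38/29 ≈ 1.310 (ISO target is √2 ≈ 1.414).
In the C-series (envelope sizes, between A and B): C10 = 28 × 40 mm.
Off by 3 mm total — nearest standard size.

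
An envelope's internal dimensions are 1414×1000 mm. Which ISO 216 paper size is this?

Aspect ratio 1414/1000 ≈ 1.414 — close to the ISO √2 ≈ 1.414.
In the B-series (B0 = 1000 × 1414 mm): B0 = 1000 × 1414 mm.

B0 (1000 × 1414 mm)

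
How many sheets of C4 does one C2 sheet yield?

4

Each ISO step halves the sheet: 1 × C2 → 2 × C3 → 4 × C4
From C2 to C4 is 2 halving steps: 2^2 = 4.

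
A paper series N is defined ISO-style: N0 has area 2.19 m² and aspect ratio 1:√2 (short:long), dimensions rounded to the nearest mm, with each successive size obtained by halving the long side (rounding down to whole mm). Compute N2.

Let N0's short side be w mm. w · w√2 = 2.19 m² = 2,190,000 mm², so w ≈ 1244.4 mm and w√2 ≈ 1759.9 mm → N0 = 1244 × 1760 mm.
N1: ⌊1760/2⌋ × 1244 = 880 × 1244 mm
N2: ⌊1244/2⌋ × 880 = 622 × 880 mm

622 × 880 mm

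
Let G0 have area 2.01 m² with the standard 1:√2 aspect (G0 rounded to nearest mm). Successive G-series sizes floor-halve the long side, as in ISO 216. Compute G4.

298 × 421 mm

Let G0's short side be w mm. w · w√2 = 2.01 m² = 2,010,000 mm², so w ≈ 1192.2 mm and w√2 ≈ 1686.0 mm → G0 = 1192 × 1686 mm.
G1: ⌊1686/2⌋ × 1192 = 843 × 1192 mm
G2: ⌊1192/2⌋ × 843 = 596 × 843 mm
G3: ⌊843/2⌋ × 596 = 421 × 596 mm
G4: ⌊596/2⌋ × 421 = 298 × 421 mm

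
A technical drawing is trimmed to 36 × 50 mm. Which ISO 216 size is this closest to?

Aspect ratio 50/36 ≈ 1.389 (ISO target is √2 ≈ 1.414).
In the A-series (A0 area = 1 m²): A9 = 37 × 52 mm.
Off by 3 mm total — nearest standard size.

A9 (37 × 52 mm)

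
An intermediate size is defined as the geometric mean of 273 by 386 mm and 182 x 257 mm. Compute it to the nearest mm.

Short side: √(273 · 182) = √49686 ≈ 222.9 → 223 mm
Long side: √(386 · 257) = √99202 ≈ 315.0 → 315 mm

223 × 315 mm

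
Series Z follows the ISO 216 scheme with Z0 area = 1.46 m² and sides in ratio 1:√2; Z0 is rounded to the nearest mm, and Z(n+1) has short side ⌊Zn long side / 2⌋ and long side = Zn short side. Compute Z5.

Let Z0's short side be w mm. w · w√2 = 1.46 m² = 1,460,000 mm², so w ≈ 1016.1 mm and w√2 ≈ 1436.9 mm → Z0 = 1016 × 1437 mm.
Z1: ⌊1437/2⌋ × 1016 = 718 × 1016 mm
Z2: ⌊1016/2⌋ × 718 = 508 × 718 mm
Z3: ⌊718/2⌋ × 508 = 359 × 508 mm
Z4: ⌊508/2⌋ × 359 = 254 × 359 mm
Z5: ⌊359/2⌋ × 254 = 179 × 254 mm

179 × 254 mm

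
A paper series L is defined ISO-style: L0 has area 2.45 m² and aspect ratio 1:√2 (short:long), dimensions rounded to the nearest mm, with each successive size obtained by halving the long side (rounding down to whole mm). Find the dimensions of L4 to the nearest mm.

Let L0's short side be w mm. w · w√2 = 2.45 m² = 2,450,000 mm², so w ≈ 1316.2 mm and w√2 ≈ 1861.4 mm → L0 = 1316 × 1861 mm.
L1: ⌊1861/2⌋ × 1316 = 930 × 1316 mm
L2: ⌊1316/2⌋ × 930 = 658 × 930 mm
L3: ⌊930/2⌋ × 658 = 465 × 658 mm
L4: ⌊658/2⌋ × 465 = 329 × 465 mm

329 × 465 mm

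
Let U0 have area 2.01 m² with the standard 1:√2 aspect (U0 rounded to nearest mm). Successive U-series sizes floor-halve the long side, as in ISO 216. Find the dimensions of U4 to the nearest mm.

298 × 421 mm

Let U0's short side be w mm. w · w√2 = 2.01 m² = 2,010,000 mm², so w ≈ 1192.2 mm and w√2 ≈ 1686.0 mm → U0 = 1192 × 1686 mm.
U1: ⌊1686/2⌋ × 1192 = 843 × 1192 mm
U2: ⌊1192/2⌋ × 843 = 596 × 843 mm
U3: ⌊843/2⌋ × 596 = 421 × 596 mm
U4: ⌊596/2⌋ × 421 = 298 × 421 mm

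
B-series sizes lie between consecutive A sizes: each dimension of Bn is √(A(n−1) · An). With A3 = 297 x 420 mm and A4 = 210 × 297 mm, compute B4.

Short side: √(297 · 210) = √62370 ≈ 249.7 → 250 mm
Long side: √(420 · 297) = √124740 ≈ 353.2 → 353 mm

250 × 353 mm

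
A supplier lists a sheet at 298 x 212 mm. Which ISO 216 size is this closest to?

A4 (210 × 297 mm)

Aspect ratio 298/212 ≈ 1.406 — close to the ISO √2 ≈ 1.414.
In the A-series (A0 area = 1 m²): A4 = 210 × 297 mm.
Off by 3 mm total — nearest standard size.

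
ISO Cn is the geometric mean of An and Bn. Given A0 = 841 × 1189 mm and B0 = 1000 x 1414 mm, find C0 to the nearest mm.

Short side: √(841 · 1000) = √841000 ≈ 917.1 → 917 mm
Long side: √(1189 · 1414) = √1681246 ≈ 1296.6 → 1297 mm

917 × 1297 mm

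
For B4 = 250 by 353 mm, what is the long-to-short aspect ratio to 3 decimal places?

353 / 250 = 1.412
ISO 216 targets √2 ≈ 1.414; the -0.002 deviation is from mm rounding.

1.412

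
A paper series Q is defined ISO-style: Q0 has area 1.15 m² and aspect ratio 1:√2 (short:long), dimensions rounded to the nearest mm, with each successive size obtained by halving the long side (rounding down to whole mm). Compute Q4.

Let Q0's short side be w mm. w · w√2 = 1.15 m² = 1,150,000 mm², so w ≈ 901.8 mm and w√2 ≈ 1275.3 mm → Q0 = 902 × 1275 mm.
Q1: ⌊1275/2⌋ × 902 = 637 × 902 mm
Q2: ⌊902/2⌋ × 637 = 451 × 637 mm
Q3: ⌊637/2⌋ × 451 = 318 × 451 mm
Q4: ⌊451/2⌋ × 318 = 225 × 318 mm

225 × 318 mm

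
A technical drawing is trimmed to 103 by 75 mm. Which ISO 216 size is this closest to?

A7 (74 × 105 mm)

Aspect ratio 103/75 ≈ 1.373 (ISO target is √2 ≈ 1.414).
In the A-series (A0 area = 1 m²): A7 = 74 × 105 mm.
Off by 3 mm total — nearest standard size.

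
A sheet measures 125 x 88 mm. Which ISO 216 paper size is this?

B7 (88 × 125 mm)

Aspect ratio 125/88 ≈ 1.420 — close to the ISO √2 ≈ 1.414.
In the B-series (B0 = 1000 × 1414 mm): B7 = 88 × 125 mm.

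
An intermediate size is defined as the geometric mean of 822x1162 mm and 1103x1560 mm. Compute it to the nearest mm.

Short side: √(822 · 1103) = √906666 ≈ 952.2 → 952 mm
Long side: √(1162 · 1560) = √1812720 ≈ 1346.4 → 1346 mm

952 × 1346 mm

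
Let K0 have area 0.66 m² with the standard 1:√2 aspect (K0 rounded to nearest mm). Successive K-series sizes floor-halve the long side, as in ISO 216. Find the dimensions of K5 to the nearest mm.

Let K0's short side be w mm. w · w√2 = 0.66 m² = 660,000 mm², so w ≈ 683.1 mm and w√2 ≈ 966.1 mm → K0 = 683 × 966 mm.
K1: ⌊966/2⌋ × 683 = 483 × 683 mm
K2: ⌊683/2⌋ × 483 = 341 × 483 mm
K3: ⌊483/2⌋ × 341 = 241 × 341 mm
K4: ⌊341/2⌋ × 241 = 170 × 241 mm
K5: ⌊241/2⌋ × 170 = 120 × 170 mm

120 × 170 mm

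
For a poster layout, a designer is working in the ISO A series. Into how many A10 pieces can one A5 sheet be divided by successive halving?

Each ISO step halves the sheet: 1 × A5 → 2 × A6 → 4 × A7 → 8 × A8 → …
From A5 to A10 is 5 halving steps: 2^5 = 32.

32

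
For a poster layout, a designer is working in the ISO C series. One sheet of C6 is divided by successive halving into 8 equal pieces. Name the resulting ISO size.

C9

8 = 2^3, so 3 halving steps.
C6 → C7 → … → C9 after 3 steps.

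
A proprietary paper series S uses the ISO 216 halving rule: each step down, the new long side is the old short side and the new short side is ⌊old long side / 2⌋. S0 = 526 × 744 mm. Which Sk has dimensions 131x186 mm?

S0: 526 × 744 mm
S1: 372 × 526 mm
S2: 263 × 372 mm
S3: 186 × 263 mm
S4: 131 × 186 mm
S5: 93 × 131 mm
→ matches S4.

S4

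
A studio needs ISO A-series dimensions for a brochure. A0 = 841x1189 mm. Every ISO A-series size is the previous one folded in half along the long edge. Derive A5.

A1: ⌊1189/2⌋ × 841 = 594 × 841 mm
A2: ⌊841/2⌋ × 594 = 420 × 594 mm
A3: ⌊594/2⌋ × 420 = 297 × 420 mm
A4: ⌊420/2⌋ × 297 = 210 × 297 mm
A5: ⌊297/2⌋ × 210 = 148 × 210 mm

148 × 210 mm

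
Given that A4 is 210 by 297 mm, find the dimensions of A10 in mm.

26 × 37 mm

A5: ⌊297/2⌋ × 210 = 148 × 210 mm
A6: ⌊210/2⌋ × 148 = 105 × 148 mm
A7: ⌊148/2⌋ × 105 = 74 × 105 mm
A8: ⌊105/2⌋ × 74 = 52 × 74 mm
A9: ⌊74/2⌋ × 52 = 37 × 52 mm
A10: ⌊52/2⌋ × 37 = 26 × 37 mm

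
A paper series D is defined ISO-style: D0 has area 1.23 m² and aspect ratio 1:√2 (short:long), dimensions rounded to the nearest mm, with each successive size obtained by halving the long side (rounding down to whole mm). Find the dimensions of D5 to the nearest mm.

Let D0's short side be w mm. w · w√2 = 1.23 m² = 1,230,000 mm², so w ≈ 932.6 mm and w√2 ≈ 1318.9 mm → D0 = 933 × 1319 mm.
D1: ⌊1319/2⌋ × 933 = 659 × 933 mm
D2: ⌊933/2⌋ × 659 = 466 × 659 mm
D3: ⌊659/2⌋ × 466 = 329 × 466 mm
D4: ⌊466/2⌋ × 329 = 233 × 329 mm
D5: ⌊329/2⌋ × 233 = 164 × 233 mm

164 × 233 mm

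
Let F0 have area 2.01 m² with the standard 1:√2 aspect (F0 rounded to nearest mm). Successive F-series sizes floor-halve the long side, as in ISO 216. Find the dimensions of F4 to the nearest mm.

Let F0's short side be w mm. w · w√2 = 2.01 m² = 2,010,000 mm², so w ≈ 1192.2 mm and w√2 ≈ 1686.0 mm → F0 = 1192 × 1686 mm.
F1: ⌊1686/2⌋ × 1192 = 843 × 1192 mm
F2: ⌊1192/2⌋ × 843 = 596 × 843 mm
F3: ⌊843/2⌋ × 596 = 421 × 596 mm
F4: ⌊596/2⌋ × 421 = 298 × 421 mm

298 × 421 mm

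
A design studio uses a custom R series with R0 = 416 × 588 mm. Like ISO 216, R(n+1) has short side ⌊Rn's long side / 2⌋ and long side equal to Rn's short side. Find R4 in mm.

104 × 147 mm

R1: ⌊588/2⌋ × 416 = 294 × 416 mm
R2: ⌊416/2⌋ × 294 = 208 × 294 mm
R3: ⌊294/2⌋ × 208 = 147 × 208 mm
R4: ⌊208/2⌋ × 147 = 104 × 147 mm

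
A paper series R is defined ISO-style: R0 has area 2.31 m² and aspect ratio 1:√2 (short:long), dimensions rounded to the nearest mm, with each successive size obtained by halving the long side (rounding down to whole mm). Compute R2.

Let R0's short side be w mm. w · w√2 = 2.31 m² = 2,310,000 mm², so w ≈ 1278.1 mm and w√2 ≈ 1807.4 mm → R0 = 1278 × 1807 mm.
R1: ⌊1807/2⌋ × 1278 = 903 × 1278 mm
R2: ⌊1278/2⌋ × 903 = 639 × 903 mm

639 × 903 mm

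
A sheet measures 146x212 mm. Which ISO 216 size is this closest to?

Aspect ratio 212/146 ≈ 1.452 (ISO target is √2 ≈ 1.414).
In the A-series (A0 area = 1 m²): A5 = 148 × 210 mm.
Off by 4 mm total — nearest standard size.

A5 (148 × 210 mm)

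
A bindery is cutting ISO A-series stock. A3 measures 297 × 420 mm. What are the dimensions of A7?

A4: ⌊420/2⌋ × 297 = 210 × 297 mm
A5: ⌊297/2⌋ × 210 = 148 × 210 mm
A6: ⌊210/2⌋ × 148 = 105 × 148 mm
A7: ⌊148/2⌋ × 105 = 74 × 105 mm

74 × 105 mm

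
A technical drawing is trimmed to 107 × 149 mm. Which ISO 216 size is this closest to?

A6 (105 × 148 mm)

Aspect ratio 149/107 ≈ 1.393 (ISO target is √2 ≈ 1.414).
In the A-series (A0 area = 1 m²): A6 = 105 × 148 mm.
Off by 3 mm total — nearest standard size.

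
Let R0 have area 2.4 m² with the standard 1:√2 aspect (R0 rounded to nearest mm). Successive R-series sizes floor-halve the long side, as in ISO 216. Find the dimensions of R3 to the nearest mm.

Let R0's short side be w mm. w · w√2 = 2.4 m² = 2,400,000 mm², so w ≈ 1302.7 mm and w√2 ≈ 1842.3 mm → R0 = 1303 × 1842 mm.
R1: ⌊1842/2⌋ × 1303 = 921 × 1303 mm
R2: ⌊1303/2⌋ × 921 = 651 × 921 mm
R3: ⌊921/2⌋ × 651 = 460 × 651 mm

460 × 651 mm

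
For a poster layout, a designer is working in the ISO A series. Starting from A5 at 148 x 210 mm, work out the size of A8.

52 × 74 mm

A6: ⌊210/2⌋ × 148 = 105 × 148 mm
A7: ⌊148/2⌋ × 105 = 74 × 105 mm
A8: ⌊105/2⌋ × 74 = 52 × 74 mm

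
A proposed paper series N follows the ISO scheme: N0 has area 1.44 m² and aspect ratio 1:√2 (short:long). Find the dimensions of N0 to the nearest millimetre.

Let the short side be w mm. Then w · w√2 = 1.44 m² = 1,440,000 mm².
w² = 1,440,000/√2, so w ≈ 1009.1 mm; long side = w√2 ≈ 1427.0 mm.

1009 × 1427 mm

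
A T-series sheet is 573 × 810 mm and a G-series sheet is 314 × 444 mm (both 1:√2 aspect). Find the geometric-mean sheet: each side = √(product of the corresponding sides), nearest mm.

Short side: √(573 · 314) = √179922 ≈ 424.2 → 424 mm
Long side: √(810 · 444) = √359640 ≈ 599.7 → 600 mm

424 × 600 mm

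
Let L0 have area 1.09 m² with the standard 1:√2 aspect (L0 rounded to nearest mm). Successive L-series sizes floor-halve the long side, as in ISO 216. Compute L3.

310 × 439 mm

Let L0's short side be w mm. w · w√2 = 1.09 m² = 1,090,000 mm², so w ≈ 877.9 mm and w√2 ≈ 1241.6 mm → L0 = 878 × 1242 mm.
L1: ⌊1242/2⌋ × 878 = 621 × 878 mm
L2: ⌊878/2⌋ × 621 = 439 × 621 mm
L3: ⌊621/2⌋ × 439 = 310 × 439 mm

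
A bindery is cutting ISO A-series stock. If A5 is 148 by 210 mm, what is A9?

37 × 52 mm

A6: ⌊210/2⌋ × 148 = 105 × 148 mm
A7: ⌊148/2⌋ × 105 = 74 × 105 mm
A8: ⌊105/2⌋ × 74 = 52 × 74 mm
A9: ⌊74/2⌋ × 52 = 37 × 52 mm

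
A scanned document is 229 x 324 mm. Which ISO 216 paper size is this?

Aspect ratio 324/229 ≈ 1.415 — close to the ISO √2 ≈ 1.414.
In the C-series (envelope sizes, between A and B): C4 = 229 × 324 mm.

C4 (229 × 324 mm)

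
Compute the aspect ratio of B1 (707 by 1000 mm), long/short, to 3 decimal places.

1000 / 707 = 1.414
Matches √2 ≈ 1.414 — the ISO 216 defining ratio.

1.414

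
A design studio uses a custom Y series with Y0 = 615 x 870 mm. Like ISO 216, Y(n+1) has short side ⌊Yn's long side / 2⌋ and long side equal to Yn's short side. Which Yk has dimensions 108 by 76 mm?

Y0: 615 × 870 mm
Y1: 435 × 615 mm
Y2: 307 × 435 mm
Y3: 217 × 307 mm
Y4: 153 × 217 mm
Y5: 108 × 153 mm
Y6: 76 × 108 mm
Y7: 54 × 76 mm
→ matches Y6.

Y6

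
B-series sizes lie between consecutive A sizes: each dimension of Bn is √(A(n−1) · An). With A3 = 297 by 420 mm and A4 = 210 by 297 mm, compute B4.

250 × 353 mm

Short side: √(297 · 210) = √62370 ≈ 249.7 → 250 mm
Long side: √(420 · 297) = √124740 ≈ 353.2 → 353 mm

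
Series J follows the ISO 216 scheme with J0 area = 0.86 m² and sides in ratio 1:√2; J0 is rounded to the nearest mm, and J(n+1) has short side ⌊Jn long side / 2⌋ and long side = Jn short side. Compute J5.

Let J0's short side be w mm. w · w√2 = 0.86 m² = 860,000 mm², so w ≈ 779.8 mm and w√2 ≈ 1102.8 mm → J0 = 780 × 1103 mm.
J1: ⌊1103/2⌋ × 780 = 551 × 780 mm
J2: ⌊780/2⌋ × 551 = 390 × 551 mm
J3: ⌊551/2⌋ × 390 = 275 × 390 mm
J4: ⌊390/2⌋ × 275 = 195 × 275 mm
J5: ⌊275/2⌋ × 195 = 137 × 195 mm

137 × 195 mm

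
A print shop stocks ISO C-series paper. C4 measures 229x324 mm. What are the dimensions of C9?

40 × 57 mm

C5: ⌊324/2⌋ × 229 = 162 × 229 mm
C6: ⌊229/2⌋ × 162 = 114 × 162 mm
C7: ⌊162/2⌋ × 114 = 81 × 114 mm
C8: ⌊114/2⌋ × 81 = 57 × 81 mm
C9: ⌊81/2⌋ × 57 = 40 × 57 mm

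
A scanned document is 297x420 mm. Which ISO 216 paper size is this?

Aspect ratio 420/297 ≈ 1.414 — close to the ISO √2 ≈ 1.414.
In the A-series (A0 area = 1 m²): A3 = 297 × 420 mm.

A3 (297 × 420 mm)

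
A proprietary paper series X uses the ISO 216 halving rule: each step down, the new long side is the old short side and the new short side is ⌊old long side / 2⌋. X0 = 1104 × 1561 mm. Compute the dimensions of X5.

X1 = 780 × 1104 mm (from X0 by 1 halving).
X2: ⌊1104/2⌋ × 780 = 552 × 780 mm
X3: ⌊780/2⌋ × 552 = 390 × 552 mm
X4: ⌊552/2⌋ × 390 = 276 × 390 mm
X5: ⌊390/2⌋ × 276 = 195 × 276 mm

195 × 276 mm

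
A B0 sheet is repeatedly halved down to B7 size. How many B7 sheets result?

128

Each ISO step halves the sheet: 1 × B0 → 2 × B1 → 4 × B2 → 8 × B3 → …
From B0 to B7 is 7 halving steps: 2^7 = 128.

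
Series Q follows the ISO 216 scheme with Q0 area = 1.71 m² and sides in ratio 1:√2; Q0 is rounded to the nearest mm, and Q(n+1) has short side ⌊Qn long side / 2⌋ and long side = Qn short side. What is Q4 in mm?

275 × 388 mm

Let Q0's short side be w mm. w · w√2 = 1.71 m² = 1,710,000 mm², so w ≈ 1099.6 mm and w√2 ≈ 1555.1 mm → Q0 = 1100 × 1555 mm.
Q1: ⌊1555/2⌋ × 1100 = 777 × 1100 mm
Q2: ⌊1100/2⌋ × 777 = 550 × 777 mm
Q3: ⌊777/2⌋ × 550 = 388 × 550 mm
Q4: ⌊550/2⌋ × 388 = 275 × 388 mm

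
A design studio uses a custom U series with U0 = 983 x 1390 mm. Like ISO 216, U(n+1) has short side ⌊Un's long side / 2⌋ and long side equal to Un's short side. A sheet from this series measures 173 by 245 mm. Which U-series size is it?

U5

U0: 983 × 1390 mm
U1: 695 × 983 mm
U2: 491 × 695 mm
U3: 347 × 491 mm
U4: 245 × 347 mm
U5: 173 × 245 mm
U6: 122 × 173 mm
→ matches U5.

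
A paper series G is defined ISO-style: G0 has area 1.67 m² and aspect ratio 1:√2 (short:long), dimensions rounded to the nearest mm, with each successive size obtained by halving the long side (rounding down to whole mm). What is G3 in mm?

Let G0's short side be w mm. w · w√2 = 1.67 m² = 1,670,000 mm², so w ≈ 1086.7 mm and w√2 ≈ 1536.8 mm → G0 = 1087 × 1537 mm.
G1: ⌊1537/2⌋ × 1087 = 768 × 1087 mm
G2: ⌊1087/2⌋ × 768 = 543 × 768 mm
G3: ⌊768/2⌋ × 543 = 384 × 543 mm

384 × 543 mm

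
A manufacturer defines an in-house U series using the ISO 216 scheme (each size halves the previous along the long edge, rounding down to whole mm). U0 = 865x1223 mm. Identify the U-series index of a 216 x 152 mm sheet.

U0: 865 × 1223 mm
U1: 611 × 865 mm
U2: 432 × 611 mm
U3: 305 × 432 mm
U4: 216 × 305 mm
U5: 152 × 216 mm
U6: 108 × 152 mm
→ matches U5.

U5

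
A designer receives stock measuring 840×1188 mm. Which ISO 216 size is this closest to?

Aspect ratio 1188/840 ≈ 1.414 — close to the ISO √2 ≈ 1.414.
In the A-series (A0 area = 1 m²): A0 = 841 × 1189 mm.
Off by 2 mm total — nearest standard size.

A0 (841 × 1189 mm)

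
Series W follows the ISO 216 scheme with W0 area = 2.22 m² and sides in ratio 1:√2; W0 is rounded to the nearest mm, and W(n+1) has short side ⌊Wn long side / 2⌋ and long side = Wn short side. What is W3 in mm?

443 × 626 mm

Let W0's short side be w mm. w · w√2 = 2.22 m² = 2,220,000 mm², so w ≈ 1252.9 mm and w√2 ≈ 1771.9 mm → W0 = 1253 × 1772 mm.
W1: ⌊1772/2⌋ × 1253 = 886 × 1253 mm
W2: ⌊1253/2⌋ × 886 = 626 × 886 mm
W3: ⌊886/2⌋ × 626 = 443 × 626 mm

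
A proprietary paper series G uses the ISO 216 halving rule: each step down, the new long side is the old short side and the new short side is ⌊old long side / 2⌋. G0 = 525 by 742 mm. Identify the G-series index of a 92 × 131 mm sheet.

G5

G0: 525 × 742 mm
G1: 371 × 525 mm
G2: 262 × 371 mm
G3: 185 × 262 mm
G4: 131 × 185 mm
G5: 92 × 131 mm
G6: 65 × 92 mm
→ matches G5.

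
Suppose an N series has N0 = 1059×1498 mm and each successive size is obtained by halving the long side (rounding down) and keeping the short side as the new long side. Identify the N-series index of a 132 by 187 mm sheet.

N0: 1059 × 1498 mm
N1: 749 × 1059 mm
N2: 529 × 749 mm
N3: 374 × 529 mm
N4: 264 × 374 mm
N5: 187 × 264 mm
N6: 132 × 187 mm
N7: 93 × 132 mm
→ matches N6.

N6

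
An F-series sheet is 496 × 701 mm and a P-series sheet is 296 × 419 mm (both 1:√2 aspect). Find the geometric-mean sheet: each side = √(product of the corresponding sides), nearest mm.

Short side: √(496 · 296) = √146816 ≈ 383.2 → 383 mm
Long side: √(701 · 419) = √293719 ≈ 542.0 → 542 mm

383 × 542 mm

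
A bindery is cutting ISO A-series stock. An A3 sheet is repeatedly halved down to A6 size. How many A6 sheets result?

Each ISO step halves the sheet: 1 × A3 → 2 × A4 → 4 × A5 → 8 × A6
From A3 to A6 is 3 halving steps: 2^3 = 8.

8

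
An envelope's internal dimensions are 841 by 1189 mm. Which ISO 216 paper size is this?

A0 (841 × 1189 mm)

Aspect ratio 1189/841 ≈ 1.414 — close to the ISO √2 ≈ 1.414.
In the A-series (A0 area = 1 m²): A0 = 841 × 1189 mm.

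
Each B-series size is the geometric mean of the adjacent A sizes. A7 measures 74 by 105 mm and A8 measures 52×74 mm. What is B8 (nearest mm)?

62 × 88 mm

Short side: √(74 · 52) = √3848 ≈ 62.0 → 62 mm
Long side: √(105 · 74) = √7770 ≈ 88.1 → 88 mm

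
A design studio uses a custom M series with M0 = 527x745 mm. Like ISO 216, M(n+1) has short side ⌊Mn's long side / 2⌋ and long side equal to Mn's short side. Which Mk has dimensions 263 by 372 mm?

M2

M0: 527 × 745 mm
M1: 372 × 527 mm
M2: 263 × 372 mm
M3: 186 × 263 mm
→ matches M2.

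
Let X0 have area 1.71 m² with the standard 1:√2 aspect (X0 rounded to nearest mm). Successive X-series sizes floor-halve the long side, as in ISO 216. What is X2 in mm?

Let X0's short side be w mm. w · w√2 = 1.71 m² = 1,710,000 mm², so w ≈ 1099.6 mm and w√2 ≈ 1555.1 mm → X0 = 1100 × 1555 mm.
X1: ⌊1555/2⌋ × 1100 = 777 × 1100 mm
X2: ⌊1100/2⌋ × 777 = 550 × 777 mm

550 × 777 mm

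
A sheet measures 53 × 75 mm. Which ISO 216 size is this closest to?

Aspect ratio 75/53 ≈ 1.415 — close to the ISO √2 ≈ 1.414.
In the A-series (A0 area = 1 m²): A8 = 52 × 74 mm.
Off by 2 mm total — nearest standard size.

A8 (52 × 74 mm)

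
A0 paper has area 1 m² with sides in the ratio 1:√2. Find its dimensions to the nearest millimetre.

841 × 1189 mm

Let the short side be w mm. Then the long side is w√2 and w · w√2 = 10⁶ mm².
w² = 10⁶/√2, so w = 1000 / 2^(1/4) ≈ 840.9 mm; long side = 1000 · 2^(1/4) ≈ 1189.2 mm.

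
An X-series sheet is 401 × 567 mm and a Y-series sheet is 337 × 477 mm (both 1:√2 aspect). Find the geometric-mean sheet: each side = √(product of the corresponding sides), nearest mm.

368 × 520 mm

Short side: √(401 · 337) = √135137 ≈ 367.6 → 368 mm
Long side: √(567 · 477) = √270459 ≈ 520.1 → 520 mm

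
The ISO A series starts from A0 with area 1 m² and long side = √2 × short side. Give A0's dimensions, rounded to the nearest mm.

841 × 1189 mm

Let the short side be w mm. Then the long side is w√2 and w · w√2 = 10⁶ mm².
w² = 10⁶/√2, so w = 1000 / 2^(1/4) ≈ 840.9 mm; long side = 1000 · 2^(1/4) ≈ 1189.2 mm.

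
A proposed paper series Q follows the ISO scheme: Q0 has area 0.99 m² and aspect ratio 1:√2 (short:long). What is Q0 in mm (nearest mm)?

Let the short side be w mm. Then w · w√2 = 0.99 m² = 990,000 mm².
w² = 990,000/√2, so w ≈ 836.7 mm; long side = w√2 ≈ 1183.2 mm.

837 × 1183 mm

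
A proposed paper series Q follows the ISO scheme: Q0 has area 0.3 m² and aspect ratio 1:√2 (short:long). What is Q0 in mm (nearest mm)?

461 × 651 mm

Let the short side be w mm. Then w · w√2 = 0.3 m² = 300,000 mm².
w² = 300,000/√2, so w ≈ 460.6 mm; long side = w√2 ≈ 651.4 mm.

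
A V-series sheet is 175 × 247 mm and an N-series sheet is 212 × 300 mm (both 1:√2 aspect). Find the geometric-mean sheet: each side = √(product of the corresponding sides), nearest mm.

193 × 272 mm

Short side: √(175 · 212) = √37100 ≈ 192.6 → 193 mm
Long side: √(247 · 300) = √74100 ≈ 272.2 → 272 mm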